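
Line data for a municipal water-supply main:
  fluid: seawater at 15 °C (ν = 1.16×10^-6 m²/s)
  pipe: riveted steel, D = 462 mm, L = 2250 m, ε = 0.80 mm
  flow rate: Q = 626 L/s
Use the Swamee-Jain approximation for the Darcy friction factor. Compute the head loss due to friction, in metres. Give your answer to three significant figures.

h_f ≈ 78.7 m

V = 4Q/(πD²) = 4·0.626/(π·0.462²) = 3.734 m/s
Re = VD/ν = 3.734·0.462/1.16×10^-6 = 1.49×10^6 → turbulent
ε/D = 0.80/462 = 0.00173
Swamee-Jain: f = 0.02275
h_f = f(L/D)V²/(2g) = 0.02275·(2250/0.462)·3.734²/(2·9.81) = 78.74 m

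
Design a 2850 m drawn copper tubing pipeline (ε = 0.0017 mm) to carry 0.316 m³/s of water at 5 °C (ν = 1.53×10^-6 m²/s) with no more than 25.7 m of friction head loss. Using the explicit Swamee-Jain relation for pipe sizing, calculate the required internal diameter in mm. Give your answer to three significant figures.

D ≈ 415 mm

Swamee-Jain (Type III): D = 0.66·[ε^1.25·(LQ²/(gh_f))^4.75 + ν·Q^9.4·(L/(gh_f))^5.2]^0.04
LQ²/(gh_f) = 1.129; L/(gh_f) = 11.30
Term 1 = ε^1.25·(…)^4.75 = 1.09×10^-7; Term 2 = ν·Q^9.4·(…)^5.2 = 9.09×10^-6
D = 0.66·(1.09×10^-7 + 9.09×10^-6)^0.04 = 0.4150 m = 415 mm
Check: V = 2.34 m/s, Re = 6.34×10^5, f = 0.01263, h_f = 24.1 m ≈ 25.7 m ✓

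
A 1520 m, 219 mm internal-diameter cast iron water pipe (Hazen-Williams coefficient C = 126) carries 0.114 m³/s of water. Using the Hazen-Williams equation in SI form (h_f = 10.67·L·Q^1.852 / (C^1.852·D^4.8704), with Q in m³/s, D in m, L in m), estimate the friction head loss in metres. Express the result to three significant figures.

h_f ≈ 61.1 m

h_f = 10.67·1520·0.114^1.852 / (126^1.852·0.219^4.8704) = 61.07 m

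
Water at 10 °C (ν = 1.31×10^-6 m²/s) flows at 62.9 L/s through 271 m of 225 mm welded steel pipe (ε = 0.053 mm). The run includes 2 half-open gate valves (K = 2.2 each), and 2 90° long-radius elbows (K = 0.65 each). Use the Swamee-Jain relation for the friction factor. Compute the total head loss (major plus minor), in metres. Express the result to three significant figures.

H_L ≈ 3.30 m

V = 4Q/(πD²) = 1.582 m/s; V²/2g = 0.1276 m
Re = 2.72×10^5, ε/D = 2.36×10^-4 → f = 0.01676 (Swamee-Jain)
Major: h_f = f(L/D)·V²/2g = 0.01676·1204·0.1276 = 2.575 m
Minor: ΣK = 5.70; h_m = ΣK·V²/2g = 0.7271 m
Total H_L = 2.575 + 0.7271 = 3.303 m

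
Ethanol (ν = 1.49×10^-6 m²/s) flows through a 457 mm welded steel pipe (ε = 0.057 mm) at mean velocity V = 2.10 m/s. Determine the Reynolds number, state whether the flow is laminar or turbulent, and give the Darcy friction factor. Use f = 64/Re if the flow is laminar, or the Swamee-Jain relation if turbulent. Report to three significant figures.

Re ≈ 6.44×10^5; turbulent; f ≈ 0.0144

Re = VD/ν = 2.100·0.457/1.49×10^-6 = 6.44×10^5
Re > 4000 → turbulent; ε/D = 1.25×10^-4
Swamee-Jain: f = 0.01438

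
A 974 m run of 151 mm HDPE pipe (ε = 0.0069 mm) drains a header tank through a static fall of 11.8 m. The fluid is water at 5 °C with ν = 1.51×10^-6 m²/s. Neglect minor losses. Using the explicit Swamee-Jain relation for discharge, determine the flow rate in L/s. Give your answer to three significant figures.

Swamee-Jain (Type II): Q = -0.965·√(gD⁵h_f/L)·ln[ε/(3.7D) + √(3.17ν²L/(gD³h_f))]
√(gD⁵h_f/L) = √(9.81·0.151⁵·11.8/974) = 0.003054
ε/(3.7D) = 1.24×10^-5; √(3.17ν²L/(gD³h_f)) = 1.33×10^-4
Q = -0.965·0.003054·ln(1.453×10^-4) = 0.02605 m³/s
Check: V = 1.45 m/s, Re = 1.45×10^5, f = 0.01688, h_f = 11.7 m ≈ 11.8 m ✓

Q ≈ 26.0 L/s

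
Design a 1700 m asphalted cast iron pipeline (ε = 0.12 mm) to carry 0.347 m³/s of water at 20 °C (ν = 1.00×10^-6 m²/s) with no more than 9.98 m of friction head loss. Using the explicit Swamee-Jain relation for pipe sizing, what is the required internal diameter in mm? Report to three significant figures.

Swamee-Jain (Type III): D = 0.66·[ε^1.25·(LQ²/(gh_f))^4.75 + ν·Q^9.4·(L/(gh_f))^5.2]^0.04
LQ²/(gh_f) = 2.091; L/(gh_f) = 17.36
Term 1 = ε^1.25·(…)^4.75 = 4.17×10^-4; Term 2 = ν·Q^9.4·(…)^5.2 = 1.33×10^-4
D = 0.66·(4.17×10^-4 + 1.33×10^-4)^0.04 = 0.4889 m = 489 mm
Check: V = 1.85 m/s, Re = 9.04×10^5, f = 0.01532, h_f = 9.28 m ≈ 9.98 m ✓

D ≈ 489 mm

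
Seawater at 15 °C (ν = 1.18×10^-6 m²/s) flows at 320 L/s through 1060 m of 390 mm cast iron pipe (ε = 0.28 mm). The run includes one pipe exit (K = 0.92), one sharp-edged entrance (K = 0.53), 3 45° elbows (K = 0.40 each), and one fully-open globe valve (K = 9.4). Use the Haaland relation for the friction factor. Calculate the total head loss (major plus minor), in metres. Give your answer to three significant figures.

V = 4Q/(πD²) = 2.679 m/s; V²/2g = 0.3657 m
Re = 8.85×10^5, ε/D = 7.18×10^-4 → f = 0.01856 (Haaland)
Major: h_f = f(L/D)·V²/2g = 0.01856·2718·0.3657 = 18.45 m
Minor: ΣK = 12.1; h_m = ΣK·V²/2g = 4.407 m
Total H_L = 18.45 + 4.407 = 22.86 m

H_L ≈ 22.9 m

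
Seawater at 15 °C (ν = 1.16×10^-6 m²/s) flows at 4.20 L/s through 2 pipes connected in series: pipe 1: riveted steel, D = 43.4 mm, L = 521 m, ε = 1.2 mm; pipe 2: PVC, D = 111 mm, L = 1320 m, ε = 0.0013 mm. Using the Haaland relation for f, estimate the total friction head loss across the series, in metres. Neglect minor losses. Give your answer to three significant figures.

Pipe 1: V = 2.839 m/s, Re = 1.06×10^5, ε/D = 0.0276, f = 0.05570, h_1 = f(L/D)V²/2g = 274.7 m
Pipe 2: V = 0.4340 m/s, Re = 4.15×10^4, ε/D = 1.17×10^-5, f = 0.02163, h_2 = f(L/D)V²/2g = 2.470 m
Series → Q common, losses add: H = Σh = 277.2 m

H ≈ 277 m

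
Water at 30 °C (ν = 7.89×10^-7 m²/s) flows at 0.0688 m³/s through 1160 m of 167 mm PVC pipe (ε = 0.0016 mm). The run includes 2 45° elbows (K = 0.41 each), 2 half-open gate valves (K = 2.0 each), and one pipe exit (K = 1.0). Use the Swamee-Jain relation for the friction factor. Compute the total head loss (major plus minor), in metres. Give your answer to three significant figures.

V = 4Q/(πD²) = 3.141 m/s; V²/2g = 0.5028 m
Re = 6.65×10^5, ε/D = 9.58×10^-6 → f = 0.01263 (Swamee-Jain)
Major: h_f = f(L/D)·V²/2g = 0.01263·6946·0.5028 = 44.12 m
Minor: ΣK = 5.82; h_m = ΣK·V²/2g = 2.927 m
Total H_L = 44.12 + 2.927 = 47.05 m

H_L ≈ 47.0 m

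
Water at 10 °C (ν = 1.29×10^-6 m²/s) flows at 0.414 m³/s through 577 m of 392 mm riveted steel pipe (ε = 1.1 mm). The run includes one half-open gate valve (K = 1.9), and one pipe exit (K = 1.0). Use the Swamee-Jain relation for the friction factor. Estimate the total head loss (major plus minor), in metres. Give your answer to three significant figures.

V = 4Q/(πD²) = 3.430 m/s; V²/2g = 0.5998 m
Re = 1.04×10^6, ε/D = 0.00281 → f = 0.02589 (Swamee-Jain)
Major: h_f = f(L/D)·V²/2g = 0.02589·1472·0.5998 = 22.85 m
Minor: ΣK = 2.90; h_m = ΣK·V²/2g = 1.739 m
Total H_L = 22.85 + 1.739 = 24.59 m

H_L ≈ 24.6 m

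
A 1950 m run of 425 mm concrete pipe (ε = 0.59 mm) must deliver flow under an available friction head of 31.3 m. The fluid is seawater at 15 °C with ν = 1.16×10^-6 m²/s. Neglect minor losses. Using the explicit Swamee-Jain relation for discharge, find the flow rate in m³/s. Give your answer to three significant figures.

Swamee-Jain (Type II): Q = -0.965·√(gD⁵h_f/L)·ln[ε/(3.7D) + √(3.17ν²L/(gD³h_f))]
√(gD⁵h_f/L) = √(9.81·0.425⁵·31.3/1950) = 0.04673
ε/(3.7D) = 3.75×10^-4; √(3.17ν²L/(gD³h_f)) = 1.88×10^-5
Q = -0.965·0.04673·ln(3.940×10^-4) = 0.3535 m³/s
Check: V = 2.49 m/s, Re = 9.13×10^5, f = 0.02165, h_f = 31.4 m ≈ 31.3 m ✓

Q ≈ 0.353 m³/s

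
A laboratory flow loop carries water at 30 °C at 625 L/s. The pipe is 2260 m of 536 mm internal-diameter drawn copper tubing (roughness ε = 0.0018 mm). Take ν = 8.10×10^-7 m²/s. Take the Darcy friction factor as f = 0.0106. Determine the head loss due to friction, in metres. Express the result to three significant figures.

V = 4Q/(πD²) = 4·0.625/(π·0.536²) = 2.770 m/s
h_f = f(L/D)V²/(2g) = 0.01060·(2260/0.536)·2.770²/(2·9.81) = 17.48 m

h_f ≈ 17.5 m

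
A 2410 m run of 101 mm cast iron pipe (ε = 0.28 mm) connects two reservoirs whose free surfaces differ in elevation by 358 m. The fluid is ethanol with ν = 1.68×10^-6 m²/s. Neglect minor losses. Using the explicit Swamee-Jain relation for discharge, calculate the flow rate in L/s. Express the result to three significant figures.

Q ≈ 26.8 L/s

Swamee-Jain (Type II): Q = -0.965·√(gD⁵h_f/L)·ln[ε/(3.7D) + √(3.17ν²L/(gD³h_f))]
√(gD⁵h_f/L) = √(9.81·0.101⁵·358/2410) = 0.003914
ε/(3.7D) = 7.49×10^-4; √(3.17ν²L/(gD³h_f)) = 7.72×10^-5
Q = -0.965·0.003914·ln(8.265×10^-4) = 0.02681 m³/s
Check: V = 3.35 m/s, Re = 2.01×10^5, f = 0.02648, h_f = 361 m ≈ 358 m ✓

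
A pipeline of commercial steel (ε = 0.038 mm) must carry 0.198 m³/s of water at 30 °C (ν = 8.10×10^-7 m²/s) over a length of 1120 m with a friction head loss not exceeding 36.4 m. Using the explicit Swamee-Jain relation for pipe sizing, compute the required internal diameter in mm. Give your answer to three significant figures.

Swamee-Jain (Type III): D = 0.66·[ε^1.25·(LQ²/(gh_f))^4.75 + ν·Q^9.4·(L/(gh_f))^5.2]^0.04
LQ²/(gh_f) = 0.1230; L/(gh_f) = 3.137
Term 1 = ε^1.25·(…)^4.75 = 1.42×10^-10; Term 2 = ν·Q^9.4·(…)^5.2 = 7.56×10^-11
D = 0.66·(1.42×10^-10 + 7.56×10^-11)^0.04 = 0.2710 m = 271 mm
Check: V = 3.43 m/s, Re = 1.15×10^6, f = 0.01393, h_f = 34.6 m ≈ 36.4 m ✓

D ≈ 271 mm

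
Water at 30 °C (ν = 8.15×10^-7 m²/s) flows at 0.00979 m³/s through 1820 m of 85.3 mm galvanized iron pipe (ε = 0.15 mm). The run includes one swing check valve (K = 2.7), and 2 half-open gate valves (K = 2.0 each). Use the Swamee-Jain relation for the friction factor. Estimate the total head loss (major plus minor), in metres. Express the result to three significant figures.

H_L ≈ 77.3 m

V = 4Q/(πD²) = 1.713 m/s; V²/2g = 0.1496 m
Re = 1.79×10^5, ε/D = 0.00176 → f = 0.02389 (Swamee-Jain)
Major: h_f = f(L/D)·V²/2g = 0.02389·21336·0.1496 = 76.26 m
Minor: ΣK = 6.70; h_m = ΣK·V²/2g = 1.002 m
Total H_L = 76.26 + 1.002 = 77.26 m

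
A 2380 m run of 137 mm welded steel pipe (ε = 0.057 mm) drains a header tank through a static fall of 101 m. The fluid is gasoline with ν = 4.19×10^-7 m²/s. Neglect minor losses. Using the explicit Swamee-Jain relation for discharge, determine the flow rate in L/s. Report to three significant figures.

Swamee-Jain (Type II): Q = -0.965·√(gD⁵h_f/L)·ln[ε/(3.7D) + √(3.17ν²L/(gD³h_f))]
√(gD⁵h_f/L) = √(9.81·0.137⁵·101/2380) = 0.004482
ε/(3.7D) = 1.12×10^-4; √(3.17ν²L/(gD³h_f)) = 2.28×10^-5
Q = -0.965·0.004482·ln(1.352×10^-4) = 0.03853 m³/s
Check: V = 2.61 m/s, Re = 8.55×10^5, f = 0.01680, h_f = 102 m ≈ 101 m ✓

Q ≈ 38.5 L/s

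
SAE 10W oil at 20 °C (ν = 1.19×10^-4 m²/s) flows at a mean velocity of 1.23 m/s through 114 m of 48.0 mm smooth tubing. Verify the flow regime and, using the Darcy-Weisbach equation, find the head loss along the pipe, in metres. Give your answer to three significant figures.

h_f ≈ 23.6 m

Re = VD/ν = 1.23·0.04800/1.19×10^-4 = 496 → laminar (Re < 2300)
f = 64/Re = 0.1290
h_f = f(L/D)V²/(2g) = 0.1290·(114/0.04800)·1.23²/(2·9.81) = 23.62 m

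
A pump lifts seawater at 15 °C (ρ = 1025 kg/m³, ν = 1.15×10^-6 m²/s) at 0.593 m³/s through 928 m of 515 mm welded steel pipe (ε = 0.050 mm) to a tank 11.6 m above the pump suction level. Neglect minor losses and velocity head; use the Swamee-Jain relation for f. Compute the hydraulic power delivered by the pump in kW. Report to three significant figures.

V = 4Q/(πD²) = 2.847 m/s; Re = 1.27×10^6; ε/D = 9.71×10^-5; f = 0.01321
h_f = f(L/D)V²/2g = 9.831 m
Total head H = z + h_f = 11.6 + 9.831 = 21.43 m
P_hyd = ρgQH = 1025·9.81·0.593·21.43 = 127.8 kW

P_hyd ≈ 128 kW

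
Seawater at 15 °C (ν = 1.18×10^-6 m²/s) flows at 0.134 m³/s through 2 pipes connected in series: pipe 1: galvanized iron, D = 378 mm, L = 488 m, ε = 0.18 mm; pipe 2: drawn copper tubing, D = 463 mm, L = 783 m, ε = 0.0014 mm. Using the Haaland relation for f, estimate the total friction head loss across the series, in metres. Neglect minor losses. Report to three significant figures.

Pipe 1: V = 1.194 m/s, Re = 3.83×10^5, ε/D = 4.76×10^-4, f = 0.01767, h_1 = f(L/D)V²/2g = 1.657 m
Pipe 2: V = 0.7959 m/s, Re = 3.12×10^5, ε/D = 3.02×10^-6, f = 0.01426, h_2 = f(L/D)V²/2g = 0.7786 m
Series → Q common, losses add: H = Σh = 2.436 m

H ≈ 2.44 m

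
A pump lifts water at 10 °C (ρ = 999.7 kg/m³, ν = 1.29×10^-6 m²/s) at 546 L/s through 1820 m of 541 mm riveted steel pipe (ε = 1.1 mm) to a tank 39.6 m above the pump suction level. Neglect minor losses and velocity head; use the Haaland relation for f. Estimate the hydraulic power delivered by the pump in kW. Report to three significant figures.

P_hyd ≈ 335 kW

V = 4Q/(πD²) = 2.375 m/s; Re = 9.96×10^5; ε/D = 0.00203; f = 0.02373
h_f = f(L/D)V²/2g = 22.96 m
Total head H = z + h_f = 39.6 + 22.96 = 62.56 m
P_hyd = ρgQH = 999.7·9.81·0.546·62.56 = 335.0 kW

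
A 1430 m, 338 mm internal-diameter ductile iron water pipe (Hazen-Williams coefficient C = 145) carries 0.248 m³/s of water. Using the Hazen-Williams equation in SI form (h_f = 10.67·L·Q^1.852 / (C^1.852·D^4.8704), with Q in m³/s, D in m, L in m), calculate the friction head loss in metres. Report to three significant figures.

h_f = 10.67·1430·0.248^1.852 / (145^1.852·0.338^4.8704) = 22.57 m

h_f ≈ 22.6 m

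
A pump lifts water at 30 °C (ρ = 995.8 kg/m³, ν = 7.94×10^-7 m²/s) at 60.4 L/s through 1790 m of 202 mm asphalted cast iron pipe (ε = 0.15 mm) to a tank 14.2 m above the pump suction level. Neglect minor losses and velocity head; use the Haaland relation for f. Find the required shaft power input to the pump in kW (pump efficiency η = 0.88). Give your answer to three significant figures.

P_shaft ≈ 30.0 kW

V = 4Q/(πD²) = 1.885 m/s; Re = 4.79×10^5; ε/D = 7.43×10^-4; f = 0.01899
h_f = f(L/D)V²/2g = 30.47 m
Total head H = z + h_f = 14.2 + 30.47 = 44.67 m
P_hyd = ρgQH = 995.8·9.81·0.0604·44.67 = 26.36 kW
P_shaft = P_hyd/η = 26.36/0.88 = 29.95 kW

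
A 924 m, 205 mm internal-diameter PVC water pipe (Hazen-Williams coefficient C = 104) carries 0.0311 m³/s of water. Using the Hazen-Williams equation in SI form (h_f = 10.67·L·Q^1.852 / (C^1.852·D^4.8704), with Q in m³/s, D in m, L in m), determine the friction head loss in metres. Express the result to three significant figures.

h_f ≈ 6.59 m

h_f = 10.67·924·0.0311^1.852 / (104^1.852·0.205^4.8704) = 6.590 m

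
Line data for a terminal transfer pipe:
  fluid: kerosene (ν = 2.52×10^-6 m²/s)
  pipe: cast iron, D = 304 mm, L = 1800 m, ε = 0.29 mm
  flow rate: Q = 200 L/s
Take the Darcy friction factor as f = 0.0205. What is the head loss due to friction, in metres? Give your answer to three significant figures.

V = 4Q/(πD²) = 4·0.200/(π·0.304²) = 2.755 m/s
h_f = f(L/D)V²/(2g) = 0.02050·(1800/0.304)·2.755²/(2·9.81) = 46.97 m

h_f ≈ 47.0 m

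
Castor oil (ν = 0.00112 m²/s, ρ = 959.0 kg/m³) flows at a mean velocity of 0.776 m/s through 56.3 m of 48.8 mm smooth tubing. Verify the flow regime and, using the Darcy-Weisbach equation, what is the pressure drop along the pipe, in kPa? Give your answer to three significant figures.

Re = VD/ν = 0.776·0.04880/0.00112 = 33.8 → laminar (Re < 2300)
f = 64/Re = 1.893
h_f = f(L/D)V²/(2g) = 1.893·(56.3/0.04880)·0.776²/(2·9.81) = 67.02 m
Δp = ρg·h_f = 959.0·9.81·67.02 = 630.5 kPa

Δp ≈ 631 kPa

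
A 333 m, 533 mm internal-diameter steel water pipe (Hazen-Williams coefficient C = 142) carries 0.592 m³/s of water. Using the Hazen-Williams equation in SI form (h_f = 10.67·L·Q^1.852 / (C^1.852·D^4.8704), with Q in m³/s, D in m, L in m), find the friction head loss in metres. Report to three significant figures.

h_f ≈ 2.98 m

h_f = 10.67·333·0.592^1.852 / (142^1.852·0.533^4.8704) = 2.978 m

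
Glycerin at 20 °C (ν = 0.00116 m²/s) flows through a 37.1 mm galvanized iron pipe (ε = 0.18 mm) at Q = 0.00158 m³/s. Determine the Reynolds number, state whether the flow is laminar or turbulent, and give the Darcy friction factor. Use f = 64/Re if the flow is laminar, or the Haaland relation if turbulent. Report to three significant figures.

Re ≈ 46.7; laminar; f = 64/Re ≈ 1.37

V = 4Q/(πD²) = 1.462 m/s
Re = VD/ν = 1.462·0.0371/0.00116 = 46.7
Re < 2300 → laminar → f = 64/Re = 1.369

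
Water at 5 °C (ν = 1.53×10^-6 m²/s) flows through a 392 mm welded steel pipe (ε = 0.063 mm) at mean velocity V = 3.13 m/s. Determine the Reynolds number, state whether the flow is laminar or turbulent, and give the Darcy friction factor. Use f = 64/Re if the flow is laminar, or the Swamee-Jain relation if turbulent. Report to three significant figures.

Re = VD/ν = 3.130·0.392/1.53×10^-6 = 8.02×10^5
Re > 4000 → turbulent; ε/D = 1.61×10^-4
Swamee-Jain: f = 0.01454

Re ≈ 8.02×10^5; turbulent; f ≈ 0.0145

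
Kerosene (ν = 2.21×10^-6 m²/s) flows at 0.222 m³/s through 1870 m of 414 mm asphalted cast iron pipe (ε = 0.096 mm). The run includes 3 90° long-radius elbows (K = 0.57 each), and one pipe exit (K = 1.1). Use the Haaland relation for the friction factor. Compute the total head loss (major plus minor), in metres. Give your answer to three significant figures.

V = 4Q/(πD²) = 1.649 m/s; V²/2g = 0.1386 m
Re = 3.09×10^5, ε/D = 2.32×10^-4 → f = 0.01626 (Haaland)
Major: h_f = f(L/D)·V²/2g = 0.01626·4517·0.1386 = 10.18 m
Minor: ΣK = 2.81; h_m = ΣK·V²/2g = 0.3895 m
Total H_L = 10.18 + 0.3895 = 10.57 m

H_L ≈ 10.6 m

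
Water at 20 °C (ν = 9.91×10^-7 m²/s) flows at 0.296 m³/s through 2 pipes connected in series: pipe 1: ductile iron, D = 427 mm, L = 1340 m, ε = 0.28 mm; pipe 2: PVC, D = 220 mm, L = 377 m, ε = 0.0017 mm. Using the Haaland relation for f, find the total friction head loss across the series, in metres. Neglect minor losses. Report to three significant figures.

H ≈ 69.6 m

Pipe 1: V = 2.067 m/s, Re = 8.91×10^5, ε/D = 6.56×10^-4, f = 0.01820, h_1 = f(L/D)V²/2g = 12.44 m
Pipe 2: V = 7.787 m/s, Re = 1.73×10^6, ε/D = 7.73×10^-6, f = 0.01079, h_2 = f(L/D)V²/2g = 57.15 m
Series → Q common, losses add: H = Σh = 69.59 m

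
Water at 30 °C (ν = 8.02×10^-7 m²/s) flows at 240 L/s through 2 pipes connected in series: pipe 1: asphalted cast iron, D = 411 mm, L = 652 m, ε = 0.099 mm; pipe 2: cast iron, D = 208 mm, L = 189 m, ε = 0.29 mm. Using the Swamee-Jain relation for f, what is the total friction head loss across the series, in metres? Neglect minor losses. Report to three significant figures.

Pipe 1: V = 1.809 m/s, Re = 9.27×10^5, ε/D = 2.41×10^-4, f = 0.01526, h_1 = f(L/D)V²/2g = 4.037 m
Pipe 2: V = 7.063 m/s, Re = 1.83×10^6, ε/D = 0.00139, f = 0.02151, h_2 = f(L/D)V²/2g = 49.71 m
Series → Q common, losses add: H = Σh = 53.74 m

H ≈ 53.7 m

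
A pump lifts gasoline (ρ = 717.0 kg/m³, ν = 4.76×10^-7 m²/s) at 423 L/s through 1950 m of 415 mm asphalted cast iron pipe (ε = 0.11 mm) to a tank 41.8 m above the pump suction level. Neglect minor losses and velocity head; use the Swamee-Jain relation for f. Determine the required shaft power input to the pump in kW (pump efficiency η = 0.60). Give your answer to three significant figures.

P_shaft ≈ 381 kW

V = 4Q/(πD²) = 3.127 m/s; Re = 2.73×10^6; ε/D = 2.65×10^-4; f = 0.01493
h_f = f(L/D)V²/2g = 34.97 m
Total head H = z + h_f = 41.8 + 34.97 = 76.77 m
P_hyd = ρgQH = 717.0·9.81·0.423·76.77 = 228.4 kW
P_shaft = P_hyd/η = 228.4/0.60 = 380.7 kW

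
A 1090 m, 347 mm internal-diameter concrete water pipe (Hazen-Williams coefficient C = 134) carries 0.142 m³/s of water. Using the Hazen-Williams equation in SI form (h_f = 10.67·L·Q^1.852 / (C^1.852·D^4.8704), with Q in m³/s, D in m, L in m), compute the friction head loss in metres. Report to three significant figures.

h_f ≈ 6.24 m

h_f = 10.67·1090·0.142^1.852 / (134^1.852·0.347^4.8704) = 6.237 m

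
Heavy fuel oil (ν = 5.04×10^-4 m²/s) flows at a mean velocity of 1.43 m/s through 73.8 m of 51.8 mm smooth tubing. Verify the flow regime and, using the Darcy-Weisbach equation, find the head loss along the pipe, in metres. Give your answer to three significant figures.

Re = VD/ν = 1.43·0.05180/5.04×10^-4 = 147 → laminar (Re < 2300)
f = 64/Re = 0.4355
h_f = f(L/D)V²/(2g) = 0.4355·(73.8/0.05180)·1.43²/(2·9.81) = 64.66 m

h_f ≈ 64.7 m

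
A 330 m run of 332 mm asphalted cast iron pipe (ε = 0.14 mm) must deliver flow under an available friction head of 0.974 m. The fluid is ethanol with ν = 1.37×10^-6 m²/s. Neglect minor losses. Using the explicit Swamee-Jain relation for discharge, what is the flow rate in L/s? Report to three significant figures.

Swamee-Jain (Type II): Q = -0.965·√(gD⁵h_f/L)·ln[ε/(3.7D) + √(3.17ν²L/(gD³h_f))]
√(gD⁵h_f/L) = √(9.81·0.332⁵·0.974/330) = 0.01081
ε/(3.7D) = 1.14×10^-4; √(3.17ν²L/(gD³h_f)) = 7.49×10^-5
Q = -0.965·0.01081·ln(1.889×10^-4) = 0.08942 m³/s
Check: V = 1.03 m/s, Re = 2.50×10^5, f = 0.01813, h_f = 0.980 m ≈ 0.974 m ✓

Q ≈ 89.4 L/s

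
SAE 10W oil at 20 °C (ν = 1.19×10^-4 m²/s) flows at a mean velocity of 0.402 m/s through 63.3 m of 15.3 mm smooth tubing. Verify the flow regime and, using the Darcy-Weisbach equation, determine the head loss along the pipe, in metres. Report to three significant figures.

h_f ≈ 42.2 m

Re = VD/ν = 0.402·0.01530/1.19×10^-4 = 51.7 → laminar (Re < 2300)
f = 64/Re = 1.238
h_f = f(L/D)V²/(2g) = 1.238·(63.3/0.01530)·0.402²/(2·9.81) = 42.20 m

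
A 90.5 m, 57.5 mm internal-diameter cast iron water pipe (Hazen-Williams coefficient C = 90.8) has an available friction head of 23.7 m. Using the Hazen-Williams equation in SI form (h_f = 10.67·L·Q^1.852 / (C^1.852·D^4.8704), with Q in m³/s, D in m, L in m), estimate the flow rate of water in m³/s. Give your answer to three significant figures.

Rearranging: Q = [h_f·C^1.852·D^4.8704 / (10.67·L)]^(1/1.852)
Q = [23.7·90.8^1.852·0.0575^4.8704 / (10.67·90.5)]^0.540 = 0.006713 m³/s

Q ≈ 0.00671 m³/s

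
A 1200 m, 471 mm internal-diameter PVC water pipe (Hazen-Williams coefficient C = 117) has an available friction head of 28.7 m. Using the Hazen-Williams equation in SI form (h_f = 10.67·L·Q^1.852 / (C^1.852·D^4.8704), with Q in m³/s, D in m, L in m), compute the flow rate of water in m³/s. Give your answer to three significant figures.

Q ≈ 0.599 m³/s

Rearranging: Q = [h_f·C^1.852·D^4.8704 / (10.67·L)]^(1/1.852)
Q = [28.7·117^1.852·0.471^4.8704 / (10.67·1200)]^0.540 = 0.5994 m³/s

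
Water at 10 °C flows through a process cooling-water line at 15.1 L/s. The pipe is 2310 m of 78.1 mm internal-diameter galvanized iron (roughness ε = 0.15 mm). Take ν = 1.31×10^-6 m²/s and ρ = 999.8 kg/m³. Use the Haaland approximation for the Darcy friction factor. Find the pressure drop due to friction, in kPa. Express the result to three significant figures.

Δp ≈ 3540 kPa

V = 4Q/(πD²) = 4·0.0151/(π·0.0781²) = 3.152 m/s
Re = VD/ν = 3.152·0.0781/1.31×10^-6 = 1.88×10^5 → turbulent
ε/D = 0.15/78.1 = 0.00192
Haaland: f = 0.02407
h_f = f(L/D)V²/(2g) = 0.02407·(2310/0.0781)·3.152²/(2·9.81) = 360.5 m
Δp = ρg·h_f = 999.8·9.81·360.5 = 3536 kPa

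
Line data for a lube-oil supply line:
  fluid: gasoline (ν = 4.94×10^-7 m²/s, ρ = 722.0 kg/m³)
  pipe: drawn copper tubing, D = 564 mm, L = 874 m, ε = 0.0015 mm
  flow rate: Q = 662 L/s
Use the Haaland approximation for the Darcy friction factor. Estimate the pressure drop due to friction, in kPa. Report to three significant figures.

Δp ≈ 38.5 kPa

V = 4Q/(πD²) = 4·0.662/(π·0.564²) = 2.650 m/s
Re = VD/ν = 2.650·0.564/4.94×10^-7 = 3.03×10^6 → turbulent
ε/D = 0.0015/564 = 2.66×10^-6
Haaland: f = 0.009793
h_f = f(L/D)V²/(2g) = 0.009793·(874/0.564)·2.650²/(2·9.81) = 5.431 m
Δp = ρg·h_f = 722.0·9.81·5.431 = 38.47 kPa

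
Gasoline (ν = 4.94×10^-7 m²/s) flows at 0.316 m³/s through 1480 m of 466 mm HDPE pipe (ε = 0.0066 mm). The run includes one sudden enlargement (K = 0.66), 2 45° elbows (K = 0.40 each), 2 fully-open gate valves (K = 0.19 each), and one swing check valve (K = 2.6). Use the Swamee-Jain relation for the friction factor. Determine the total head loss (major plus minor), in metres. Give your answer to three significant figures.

H_L ≈ 6.93 m

V = 4Q/(πD²) = 1.853 m/s; V²/2g = 0.1750 m
Re = 1.75×10^6, ε/D = 1.42×10^-5 → f = 0.01107 (Swamee-Jain)
Major: h_f = f(L/D)·V²/2g = 0.01107·3176·0.1750 = 6.149 m
Minor: ΣK = 4.44; h_m = ΣK·V²/2g = 0.7768 m
Total H_L = 6.149 + 0.7768 = 6.926 m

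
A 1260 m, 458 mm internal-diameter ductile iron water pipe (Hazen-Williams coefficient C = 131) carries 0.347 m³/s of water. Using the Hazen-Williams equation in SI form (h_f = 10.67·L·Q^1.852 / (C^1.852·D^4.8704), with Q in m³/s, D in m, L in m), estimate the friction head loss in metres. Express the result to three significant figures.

h_f ≈ 10.2 m

h_f = 10.67·1260·0.347^1.852 / (131^1.852·0.458^4.8704) = 10.18 m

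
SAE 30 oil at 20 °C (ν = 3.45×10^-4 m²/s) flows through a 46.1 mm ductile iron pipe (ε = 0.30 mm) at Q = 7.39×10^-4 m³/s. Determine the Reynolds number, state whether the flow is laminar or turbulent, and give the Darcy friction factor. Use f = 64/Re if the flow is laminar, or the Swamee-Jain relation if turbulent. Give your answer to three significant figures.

Re ≈ 59.2; laminar; f = 64/Re ≈ 1.08

V = 4Q/(πD²) = 0.4427 m/s
Re = VD/ν = 0.4427·0.0461/3.45×10^-4 = 59.2
Re < 2300 → laminar → f = 64/Re = 1.082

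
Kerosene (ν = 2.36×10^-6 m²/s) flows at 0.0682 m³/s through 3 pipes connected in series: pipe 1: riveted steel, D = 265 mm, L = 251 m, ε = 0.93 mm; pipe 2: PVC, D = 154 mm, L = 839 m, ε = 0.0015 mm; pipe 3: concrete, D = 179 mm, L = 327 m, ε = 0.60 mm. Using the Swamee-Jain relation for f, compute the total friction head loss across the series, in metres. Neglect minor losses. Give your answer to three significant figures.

Pipe 1: V = 1.237 m/s, Re = 1.39×10^5, ε/D = 0.00351, f = 0.02843, h_1 = f(L/D)V²/2g = 2.099 m
Pipe 2: V = 3.661 m/s, Re = 2.39×10^5, ε/D = 9.74×10^-6, f = 0.01511, h_2 = f(L/D)V²/2g = 56.24 m
Pipe 3: V = 2.710 m/s, Re = 2.06×10^5, ε/D = 0.00335, f = 0.02778, h_3 = f(L/D)V²/2g = 19.00 m
Series → Q common, losses add: H = Σh = 77.34 m

H ≈ 77.3 m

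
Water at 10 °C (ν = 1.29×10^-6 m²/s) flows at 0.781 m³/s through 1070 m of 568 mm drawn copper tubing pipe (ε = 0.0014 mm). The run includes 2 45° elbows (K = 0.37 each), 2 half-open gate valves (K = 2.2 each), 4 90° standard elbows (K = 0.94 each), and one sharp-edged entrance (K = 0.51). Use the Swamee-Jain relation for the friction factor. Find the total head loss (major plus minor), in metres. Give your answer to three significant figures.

H_L ≈ 14.7 m

V = 4Q/(πD²) = 3.082 m/s; V²/2g = 0.4842 m
Re = 1.36×10^6, ε/D = 2.46×10^-6 → f = 0.01111 (Swamee-Jain)
Major: h_f = f(L/D)·V²/2g = 0.01111·1884·0.4842 = 10.13 m
Minor: ΣK = 9.41; h_m = ΣK·V²/2g = 4.556 m
Total H_L = 10.13 + 4.556 = 14.69 m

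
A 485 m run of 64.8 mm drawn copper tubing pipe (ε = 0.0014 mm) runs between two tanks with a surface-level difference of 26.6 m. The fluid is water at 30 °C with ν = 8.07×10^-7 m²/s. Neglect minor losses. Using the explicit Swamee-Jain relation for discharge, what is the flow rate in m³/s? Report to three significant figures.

Q ≈ 0.00680 m³/s

Swamee-Jain (Type II): Q = -0.965·√(gD⁵h_f/L)·ln[ε/(3.7D) + √(3.17ν²L/(gD³h_f))]
√(gD⁵h_f/L) = √(9.81·0.0648⁵·26.6/485) = 7.840×10^-4
ε/(3.7D) = 5.84×10^-6; √(3.17ν²L/(gD³h_f)) = 1.19×10^-4
Q = -0.965·7.840×10^-4·ln(1.246×10^-4) = 0.006802 m³/s
Check: V = 2.06 m/s, Re = 1.66×10^5, f = 0.01630, h_f = 26.4 m ≈ 26.6 m ✓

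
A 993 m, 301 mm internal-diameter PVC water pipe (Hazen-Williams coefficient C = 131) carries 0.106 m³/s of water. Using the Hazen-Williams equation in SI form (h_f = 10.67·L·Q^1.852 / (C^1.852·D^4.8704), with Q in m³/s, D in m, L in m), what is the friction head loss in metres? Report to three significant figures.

h_f ≈ 6.89 m

h_f = 10.67·993·0.106^1.852 / (131^1.852·0.301^4.8704) = 6.893 m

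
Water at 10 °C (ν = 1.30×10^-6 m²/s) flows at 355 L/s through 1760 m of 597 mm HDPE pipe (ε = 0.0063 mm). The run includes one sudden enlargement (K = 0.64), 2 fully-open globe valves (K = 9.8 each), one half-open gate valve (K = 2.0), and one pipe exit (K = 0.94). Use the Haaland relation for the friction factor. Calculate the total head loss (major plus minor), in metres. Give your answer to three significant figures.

H_L ≈ 5.00 m

V = 4Q/(πD²) = 1.268 m/s; V²/2g = 0.08197 m
Re = 5.82×10^5, ε/D = 1.06×10^-5 → f = 0.01285 (Haaland)
Major: h_f = f(L/D)·V²/2g = 0.01285·2948·0.08197 = 3.105 m
Minor: ΣK = 23.2; h_m = ΣK·V²/2g = 1.900 m
Total H_L = 3.105 + 1.900 = 5.005 m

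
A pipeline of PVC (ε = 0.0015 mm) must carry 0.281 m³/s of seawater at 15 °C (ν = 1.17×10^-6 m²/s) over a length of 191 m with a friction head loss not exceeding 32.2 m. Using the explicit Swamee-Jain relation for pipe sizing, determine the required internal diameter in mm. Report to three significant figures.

Swamee-Jain (Type III): D = 0.66·[ε^1.25·(LQ²/(gh_f))^4.75 + ν·Q^9.4·(L/(gh_f))^5.2]^0.04
LQ²/(gh_f) = 0.04774; L/(gh_f) = 0.6047
Term 1 = ε^1.25·(…)^4.75 = 2.79×10^-14; Term 2 = ν·Q^9.4·(…)^5.2 = 5.62×10^-13
D = 0.66·(2.79×10^-14 + 5.62×10^-13)^0.04 = 0.2140 m = 214 mm
Check: V = 7.81 m/s, Re = 1.43×10^6, f = 0.01116, h_f = 31.0 m ≈ 32.2 m ✓

D ≈ 214 mm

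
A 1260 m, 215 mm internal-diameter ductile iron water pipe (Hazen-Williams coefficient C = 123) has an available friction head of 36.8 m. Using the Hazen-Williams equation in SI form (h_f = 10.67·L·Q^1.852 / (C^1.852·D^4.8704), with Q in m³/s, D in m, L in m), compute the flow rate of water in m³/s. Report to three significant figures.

Rearranging: Q = [h_f·C^1.852·D^4.8704 / (10.67·L)]^(1/1.852)
Q = [36.8·123^1.852·0.215^4.8704 / (10.67·1260)]^0.540 = 0.08925 m³/s

Q ≈ 0.0892 m³/s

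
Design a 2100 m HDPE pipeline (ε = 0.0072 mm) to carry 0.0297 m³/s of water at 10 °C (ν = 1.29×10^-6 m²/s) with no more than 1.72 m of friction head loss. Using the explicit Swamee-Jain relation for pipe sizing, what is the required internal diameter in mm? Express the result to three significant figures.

D ≈ 279 mm

Swamee-Jain (Type III): D = 0.66·[ε^1.25·(LQ²/(gh_f))^4.75 + ν·Q^9.4·(L/(gh_f))^5.2]^0.04
LQ²/(gh_f) = 0.1098; L/(gh_f) = 124.5
Term 1 = ε^1.25·(…)^4.75 = 1.03×10^-11; Term 2 = ν·Q^9.4·(…)^5.2 = 4.45×10^-10
D = 0.66·(1.03×10^-11 + 4.45×10^-10)^0.04 = 0.2792 m = 279 mm
Check: V = 0.485 m/s, Re = 1.05×10^5, f = 0.01784, h_f = 1.61 m ≈ 1.72 m ✓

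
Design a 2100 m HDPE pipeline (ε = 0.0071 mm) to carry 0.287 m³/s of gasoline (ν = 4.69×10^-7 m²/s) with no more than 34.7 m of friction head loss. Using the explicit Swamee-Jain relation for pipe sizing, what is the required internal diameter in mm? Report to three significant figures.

Swamee-Jain (Type III): D = 0.66·[ε^1.25·(LQ²/(gh_f))^4.75 + ν·Q^9.4·(L/(gh_f))^5.2]^0.04
LQ²/(gh_f) = 0.5081; L/(gh_f) = 6.169
Term 1 = ε^1.25·(…)^4.75 = 1.47×10^-8; Term 2 = ν·Q^9.4·(…)^5.2 = 4.84×10^-8
D = 0.66·(1.47×10^-8 + 4.84×10^-8)^0.04 = 0.3400 m = 340 mm
Check: V = 3.16 m/s, Re = 2.29×10^6, f = 0.01093, h_f = 34.4 m ≈ 34.7 m ✓

D ≈ 340 mm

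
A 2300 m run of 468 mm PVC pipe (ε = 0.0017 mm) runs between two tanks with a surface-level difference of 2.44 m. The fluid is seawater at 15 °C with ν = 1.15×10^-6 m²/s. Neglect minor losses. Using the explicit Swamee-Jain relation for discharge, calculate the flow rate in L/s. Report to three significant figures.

Swamee-Jain (Type II): Q = -0.965·√(gD⁵h_f/L)·ln[ε/(3.7D) + √(3.17ν²L/(gD³h_f))]
√(gD⁵h_f/L) = √(9.81·0.468⁵·2.44/2300) = 0.01529
ε/(3.7D) = 9.82×10^-7; √(3.17ν²L/(gD³h_f)) = 6.27×10^-5
Q = -0.965·0.01529·ln(6.367×10^-5) = 0.1425 m³/s
Check: V = 0.828 m/s, Re = 3.37×10^5, f = 0.01411, h_f = 2.43 m ≈ 2.44 m ✓

Q ≈ 143 L/s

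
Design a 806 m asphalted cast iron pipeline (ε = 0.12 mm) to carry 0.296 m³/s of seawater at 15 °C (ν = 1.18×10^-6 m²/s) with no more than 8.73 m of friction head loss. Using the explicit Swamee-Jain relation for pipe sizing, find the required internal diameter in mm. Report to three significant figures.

Swamee-Jain (Type III): D = 0.66·[ε^1.25·(LQ²/(gh_f))^4.75 + ν·Q^9.4·(L/(gh_f))^5.2]^0.04
LQ²/(gh_f) = 0.8246; L/(gh_f) = 9.411
Term 1 = ε^1.25·(…)^4.75 = 5.02×10^-6; Term 2 = ν·Q^9.4·(…)^5.2 = 1.46×10^-6
D = 0.66·(5.02×10^-6 + 1.46×10^-6)^0.04 = 0.4093 m = 409 mm
Check: V = 2.25 m/s, Re = 7.80×10^5, f = 0.01588, h_f = 8.07 m ≈ 8.73 m ✓

D ≈ 409 mm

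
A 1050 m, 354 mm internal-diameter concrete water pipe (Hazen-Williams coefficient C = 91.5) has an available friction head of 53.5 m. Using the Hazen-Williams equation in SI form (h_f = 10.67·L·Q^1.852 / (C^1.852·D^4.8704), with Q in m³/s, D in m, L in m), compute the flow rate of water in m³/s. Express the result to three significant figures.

Q ≈ 0.333 m³/s

Rearranging: Q = [h_f·C^1.852·D^4.8704 / (10.67·L)]^(1/1.852)
Q = [53.5·91.5^1.852·0.354^4.8704 / (10.67·1050)]^0.540 = 0.3328 m³/s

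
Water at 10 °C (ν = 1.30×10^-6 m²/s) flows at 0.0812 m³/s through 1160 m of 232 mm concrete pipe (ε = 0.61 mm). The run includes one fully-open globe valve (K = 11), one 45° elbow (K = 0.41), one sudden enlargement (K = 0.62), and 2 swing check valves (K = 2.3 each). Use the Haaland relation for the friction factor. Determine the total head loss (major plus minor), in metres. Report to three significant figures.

V = 4Q/(πD²) = 1.921 m/s; V²/2g = 0.1881 m
Re = 3.43×10^5, ε/D = 0.00263 → f = 0.02566 (Haaland)
Major: h_f = f(L/D)·V²/2g = 0.02566·5000·0.1881 = 24.13 m
Minor: ΣK = 16.6; h_m = ΣK·V²/2g = 3.127 m
Total H_L = 24.13 + 3.127 = 27.25 m

H_L ≈ 27.3 m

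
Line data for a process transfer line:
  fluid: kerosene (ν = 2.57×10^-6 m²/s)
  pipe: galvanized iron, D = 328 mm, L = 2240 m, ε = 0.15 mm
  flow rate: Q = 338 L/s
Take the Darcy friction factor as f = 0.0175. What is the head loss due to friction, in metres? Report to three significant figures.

V = 4Q/(πD²) = 4·0.338/(π·0.328²) = 4.000 m/s
h_f = f(L/D)V²/(2g) = 0.01750·(2240/0.328)·4.000²/(2·9.81) = 97.47 m

h_f ≈ 97.5 m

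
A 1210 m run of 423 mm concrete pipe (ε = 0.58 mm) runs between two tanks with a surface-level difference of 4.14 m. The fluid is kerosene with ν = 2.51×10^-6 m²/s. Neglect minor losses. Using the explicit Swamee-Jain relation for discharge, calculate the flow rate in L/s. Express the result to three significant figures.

Swamee-Jain (Type II): Q = -0.965·√(gD⁵h_f/L)·ln[ε/(3.7D) + √(3.17ν²L/(gD³h_f))]
√(gD⁵h_f/L) = √(9.81·0.423⁵·4.14/1210) = 0.02132
ε/(3.7D) = 3.71×10^-4; √(3.17ν²L/(gD³h_f)) = 8.87×10^-5
Q = -0.965·0.02132·ln(4.592×10^-4) = 0.1581 m³/s
Check: V = 1.13 m/s, Re = 1.90×10^5, f = 0.02261, h_f = 4.17 m ≈ 4.14 m ✓

Q ≈ 158 L/s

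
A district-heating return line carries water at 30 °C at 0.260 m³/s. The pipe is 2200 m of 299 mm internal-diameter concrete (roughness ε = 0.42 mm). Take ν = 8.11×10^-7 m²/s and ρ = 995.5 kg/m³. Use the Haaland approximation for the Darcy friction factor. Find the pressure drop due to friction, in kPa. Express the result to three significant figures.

Δp ≈ 1080 kPa

V = 4Q/(πD²) = 4·0.260/(π·0.299²) = 3.703 m/s
Re = VD/ν = 3.703·0.299/8.11×10^-7 = 1.37×10^6 → turbulent
ε/D = 0.42/299 = 0.00140
Haaland: f = 0.02156
h_f = f(L/D)V²/(2g) = 0.02156·(2200/0.299)·3.703²/(2·9.81) = 110.9 m
Δp = ρg·h_f = 995.5·9.81·110.9 = 1083 kPa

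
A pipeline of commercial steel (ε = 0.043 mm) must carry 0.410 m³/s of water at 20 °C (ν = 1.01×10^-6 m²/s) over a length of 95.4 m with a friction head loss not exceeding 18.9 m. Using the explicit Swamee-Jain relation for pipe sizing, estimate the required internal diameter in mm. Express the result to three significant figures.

Swamee-Jain (Type III): D = 0.66·[ε^1.25·(LQ²/(gh_f))^4.75 + ν·Q^9.4·(L/(gh_f))^5.2]^0.04
LQ²/(gh_f) = 0.08649; L/(gh_f) = 0.5145
Term 1 = ε^1.25·(…)^4.75 = 3.11×10^-11; Term 2 = ν·Q^9.4·(…)^5.2 = 7.31×10^-12
D = 0.66·(3.11×10^-11 + 7.31×10^-12)^0.04 = 0.2529 m = 253 mm
Check: V = 8.16 m/s, Re = 2.04×10^6, f = 0.01393, h_f = 17.8 m ≈ 18.9 m ✓

D ≈ 253 mm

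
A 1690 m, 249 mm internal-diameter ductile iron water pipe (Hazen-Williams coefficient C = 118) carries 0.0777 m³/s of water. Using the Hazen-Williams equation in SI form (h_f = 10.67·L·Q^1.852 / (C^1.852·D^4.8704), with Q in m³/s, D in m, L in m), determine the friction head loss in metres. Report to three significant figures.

h_f ≈ 20.2 m

h_f = 10.67·1690·0.0777^1.852 / (118^1.852·0.249^4.8704) = 20.17 m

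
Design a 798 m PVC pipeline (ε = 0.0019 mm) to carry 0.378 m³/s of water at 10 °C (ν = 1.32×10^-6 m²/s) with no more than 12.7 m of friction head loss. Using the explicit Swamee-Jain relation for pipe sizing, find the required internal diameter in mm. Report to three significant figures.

Swamee-Jain (Type III): D = 0.66·[ε^1.25·(LQ²/(gh_f))^4.75 + ν·Q^9.4·(L/(gh_f))^5.2]^0.04
LQ²/(gh_f) = 0.9152; L/(gh_f) = 6.405
Term 1 = ε^1.25·(…)^4.75 = 4.63×10^-8; Term 2 = ν·Q^9.4·(…)^5.2 = 2.20×10^-6
D = 0.66·(4.63×10^-8 + 2.20×10^-6)^0.04 = 0.3923 m = 392 mm
Check: V = 3.13 m/s, Re = 9.29×10^5, f = 0.01187, h_f = 12.0 m ≈ 12.7 m ✓

D ≈ 392 mm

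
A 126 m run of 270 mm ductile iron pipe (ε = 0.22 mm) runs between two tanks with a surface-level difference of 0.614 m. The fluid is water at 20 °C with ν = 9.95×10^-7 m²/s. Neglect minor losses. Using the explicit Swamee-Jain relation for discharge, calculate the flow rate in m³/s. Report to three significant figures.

Q ≈ 0.0654 m³/s

Swamee-Jain (Type II): Q = -0.965·√(gD⁵h_f/L)·ln[ε/(3.7D) + √(3.17ν²L/(gD³h_f))]
√(gD⁵h_f/L) = √(9.81·0.270⁵·0.614/126) = 0.008282
ε/(3.7D) = 2.20×10^-4; √(3.17ν²L/(gD³h_f)) = 5.78×10^-5
Q = -0.965·0.008282·ln(2.780×10^-4) = 0.06544 m³/s
Check: V = 1.14 m/s, Re = 3.10×10^5, f = 0.01990, h_f = 0.618 m ≈ 0.614 m ✓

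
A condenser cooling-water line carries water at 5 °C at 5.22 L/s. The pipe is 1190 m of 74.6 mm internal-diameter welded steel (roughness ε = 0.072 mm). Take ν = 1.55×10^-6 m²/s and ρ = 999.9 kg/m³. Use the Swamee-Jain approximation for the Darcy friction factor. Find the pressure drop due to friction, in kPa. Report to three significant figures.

V = 4Q/(πD²) = 4·0.00522/(π·0.0746²) = 1.194 m/s
Re = VD/ν = 1.194·0.0746/1.55×10^-6 = 5.75×10^4 → turbulent
ε/D = 0.072/74.6 = 9.65×10^-4
Swamee-Jain: f = 0.02364
h_f = f(L/D)V²/(2g) = 0.02364·(1190/0.0746)·1.194²/(2·9.81) = 27.41 m
Δp = ρg·h_f = 999.9·9.81·27.41 = 268.9 kPa

Δp ≈ 269 kPa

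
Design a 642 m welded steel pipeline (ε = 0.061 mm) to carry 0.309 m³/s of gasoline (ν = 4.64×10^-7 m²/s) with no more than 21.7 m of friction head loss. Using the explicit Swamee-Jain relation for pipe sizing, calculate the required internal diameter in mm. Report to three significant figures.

D ≈ 323 mm

Swamee-Jain (Type III): D = 0.66·[ε^1.25·(LQ²/(gh_f))^4.75 + ν·Q^9.4·(L/(gh_f))^5.2]^0.04
LQ²/(gh_f) = 0.2880; L/(gh_f) = 3.016
Term 1 = ε^1.25·(…)^4.75 = 1.46×10^-8; Term 2 = ν·Q^9.4·(…)^5.2 = 2.32×10^-9
D = 0.66·(1.46×10^-8 + 2.32×10^-9)^0.04 = 0.3226 m = 323 mm
Check: V = 3.78 m/s, Re = 2.63×10^6, f = 0.01406, h_f = 20.4 m ≈ 21.7 m ✓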